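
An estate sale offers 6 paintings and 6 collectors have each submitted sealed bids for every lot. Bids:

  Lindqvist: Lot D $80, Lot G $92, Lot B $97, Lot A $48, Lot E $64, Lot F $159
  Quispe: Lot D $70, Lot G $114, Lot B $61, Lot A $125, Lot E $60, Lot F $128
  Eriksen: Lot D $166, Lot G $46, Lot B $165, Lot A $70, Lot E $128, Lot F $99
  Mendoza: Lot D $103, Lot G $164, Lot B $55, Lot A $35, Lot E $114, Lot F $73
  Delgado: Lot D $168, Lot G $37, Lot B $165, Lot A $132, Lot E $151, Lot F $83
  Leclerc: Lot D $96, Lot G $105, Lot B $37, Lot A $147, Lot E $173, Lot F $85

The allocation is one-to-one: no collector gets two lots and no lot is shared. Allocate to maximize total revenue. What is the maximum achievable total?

Optimal: Lindqvist→Lot F ($159), Quispe→Lot A ($125), Eriksen→Lot B ($165), Mendoza→Lot G ($164), Delgado→Lot D ($168), Leclerc→Lot E ($173) — total 159+125+165+164+168+173 = $954.
Row-greedy (each collector in turn takes its best remaining lot) gives $952, worse by 2.
Next-best assignment: Lindqvist→Lot F, Quispe→Lot A, Eriksen→Lot D, Mendoza→Lot G, Delgado→Lot B, Leclerc→Lot E = $952.

Max total: $954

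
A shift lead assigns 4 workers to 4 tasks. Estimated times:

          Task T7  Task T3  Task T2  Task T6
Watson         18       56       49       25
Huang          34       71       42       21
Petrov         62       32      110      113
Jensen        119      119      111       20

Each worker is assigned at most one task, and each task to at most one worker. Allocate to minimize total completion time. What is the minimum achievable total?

This is the linear assignment problem.
Optimal: Watson→Task T7 (18 min), Huang→Task T2 (42 min), Petrov→Task T3 (32 min), Jensen→Task T6 (20 min) — total 18+42+32+20 = 112 min.
Row-greedy (each worker in turn takes its cheapest remaining task) gives 182 min, worse by 70.
Checked against all permutations: 112 min is optimal.

Min total: 112 min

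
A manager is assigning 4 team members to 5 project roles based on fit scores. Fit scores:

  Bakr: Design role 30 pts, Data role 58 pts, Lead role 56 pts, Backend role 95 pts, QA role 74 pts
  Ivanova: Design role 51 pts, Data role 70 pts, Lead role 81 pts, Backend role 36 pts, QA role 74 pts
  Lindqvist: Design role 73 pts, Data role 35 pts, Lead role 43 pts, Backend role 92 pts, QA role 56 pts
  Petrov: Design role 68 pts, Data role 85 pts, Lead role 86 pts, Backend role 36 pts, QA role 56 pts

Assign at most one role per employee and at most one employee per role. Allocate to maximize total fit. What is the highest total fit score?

This is the linear assignment problem.
Optimal: Bakr→Backend role (95 pts), Ivanova→Lead role (81 pts), Lindqvist→Design role (73 pts), Petrov→Data role (85 pts) — total 95+81+73+85 = 334 pts.
Max-entry greedy (repeatedly take the single best remaining cell) gives 328 pts, worse by 6.
Checked against all permutations: 334 pts is optimal.

Maximum total: 334 pts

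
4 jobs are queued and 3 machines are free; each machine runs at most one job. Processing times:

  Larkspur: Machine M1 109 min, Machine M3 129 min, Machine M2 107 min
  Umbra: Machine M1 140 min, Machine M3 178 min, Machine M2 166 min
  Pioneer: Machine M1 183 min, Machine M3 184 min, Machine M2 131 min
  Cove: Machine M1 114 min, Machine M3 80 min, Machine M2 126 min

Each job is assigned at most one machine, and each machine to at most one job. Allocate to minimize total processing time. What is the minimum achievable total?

Min total: 320 min

Optimal: Larkspur→Machine M1 (109 min), Cove→Machine M3 (80 min), Pioneer→Machine M2 (131 min) — total 109+80+131 = 320 min.
Min-entry greedy (repeatedly take the single cheapest remaining cell) gives 327 min, worse by 7.
Next-best assignment: Umbra→Machine M1, Cove→Machine M3, Larkspur→Machine M2 = 327 min.
No other one-to-one assignment undercuts 320 min.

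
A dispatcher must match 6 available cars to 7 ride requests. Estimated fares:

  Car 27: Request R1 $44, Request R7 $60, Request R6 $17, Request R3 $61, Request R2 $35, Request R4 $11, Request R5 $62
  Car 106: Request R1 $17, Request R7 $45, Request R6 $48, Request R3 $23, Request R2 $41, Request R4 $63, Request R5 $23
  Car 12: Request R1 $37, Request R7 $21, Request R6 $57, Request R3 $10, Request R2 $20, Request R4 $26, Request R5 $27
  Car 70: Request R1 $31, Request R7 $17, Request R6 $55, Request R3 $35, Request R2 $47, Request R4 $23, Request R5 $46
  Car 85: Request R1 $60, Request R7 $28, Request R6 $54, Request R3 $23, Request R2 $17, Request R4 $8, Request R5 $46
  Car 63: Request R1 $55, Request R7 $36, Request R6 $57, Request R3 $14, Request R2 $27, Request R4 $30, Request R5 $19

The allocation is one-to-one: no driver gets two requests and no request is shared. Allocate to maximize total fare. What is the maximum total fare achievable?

This is a one-to-one assignment (maximum-weight bipartite matching).
Optimal: Car 27→Request R3 ($61), Car 106→Request R4 ($63), Car 12→Request R6 ($57), Car 70→Request R2 ($47), Car 85→Request R5 ($46), Car 63→Request R1 ($55) — total 61+63+57+47+46+55 = $329.
Column-greedy (each request in turn goes to its best remaining driver) gives $283, worse by 46.
Next-best assignment: Car 27→Request R7, Car 106→Request R4, Car 12→Request R6, Car 70→Request R2, Car 85→Request R5, Car 63→Request R1 = $328.
Swapping Car 85↔Car 70 (Car 85→Request R2 $17, Car 70→Request R5 $46) loses 30.
No other one-to-one assignment exceeds $329.

Max total: $329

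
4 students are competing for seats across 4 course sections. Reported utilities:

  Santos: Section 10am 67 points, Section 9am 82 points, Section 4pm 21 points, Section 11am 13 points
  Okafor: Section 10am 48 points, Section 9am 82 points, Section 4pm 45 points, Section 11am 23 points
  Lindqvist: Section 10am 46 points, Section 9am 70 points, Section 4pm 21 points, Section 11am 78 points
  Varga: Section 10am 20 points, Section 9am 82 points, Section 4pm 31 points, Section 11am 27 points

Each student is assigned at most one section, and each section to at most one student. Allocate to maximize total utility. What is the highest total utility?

Max total: 272 points

Optimal: Santos→Section 10am (67 points), Okafor→Section 4pm (45 points), Lindqvist→Section 11am (78 points), Varga→Section 9am (82 points) — total 67+45+78+82 = 272 points.
Row-greedy (each student in turn takes its best remaining section) gives 239 points, worse by 33.
Swapping Varga↔Okafor (Varga→Section 4pm 31 points, Okafor→Section 9am 82 points) loses 14.
Checked against all permutations: 272 points is optimal.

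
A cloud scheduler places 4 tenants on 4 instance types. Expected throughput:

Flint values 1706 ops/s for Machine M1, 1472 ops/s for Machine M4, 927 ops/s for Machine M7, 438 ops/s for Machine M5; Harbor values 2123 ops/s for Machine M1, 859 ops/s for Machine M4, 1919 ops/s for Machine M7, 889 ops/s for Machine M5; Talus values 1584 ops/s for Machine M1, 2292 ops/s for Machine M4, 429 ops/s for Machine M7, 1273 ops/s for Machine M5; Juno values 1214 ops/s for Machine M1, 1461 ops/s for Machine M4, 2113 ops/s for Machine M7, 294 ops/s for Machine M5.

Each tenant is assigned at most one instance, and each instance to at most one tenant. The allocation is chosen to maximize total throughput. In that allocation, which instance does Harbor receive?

Harbor receives Machine M5.

Optimal: Flint→Machine M1 (1706 ops/s), Harbor→Machine M5 (889 ops/s), Talus→Machine M4 (2292 ops/s), Juno→Machine M7 (2113 ops/s) — total 1706+889+2292+2113 = 7000 ops/s.
Next-best assignment: Flint→Machine M4, Harbor→Machine M1, Talus→Machine M5, Juno→Machine M7 = 6981 ops/s.
Every other assignment is strictly worse.
Harbor's own top instance is Machine M1 (2123 ops/s), but forcing Harbor→Machine M1 and reassigning the rest optimally gives only 6981 ops/s — worse by 19.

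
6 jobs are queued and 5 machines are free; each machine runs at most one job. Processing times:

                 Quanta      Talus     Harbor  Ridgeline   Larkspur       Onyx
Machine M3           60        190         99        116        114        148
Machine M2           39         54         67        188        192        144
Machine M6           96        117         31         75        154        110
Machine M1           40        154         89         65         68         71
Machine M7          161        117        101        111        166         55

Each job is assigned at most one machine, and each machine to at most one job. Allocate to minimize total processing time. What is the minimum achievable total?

Min total: 265 min

Optimal: Quanta→Machine M3 (60 min), Talus→Machine M2 (54 min), Harbor→Machine M6 (31 min), Ridgeline→Machine M1 (65 min), Onyx→Machine M7 (55 min) — total 60+54+31+65+55 = 265 min.
Min-entry greedy (repeatedly take the single cheapest remaining cell) gives 304 min, worse by 39.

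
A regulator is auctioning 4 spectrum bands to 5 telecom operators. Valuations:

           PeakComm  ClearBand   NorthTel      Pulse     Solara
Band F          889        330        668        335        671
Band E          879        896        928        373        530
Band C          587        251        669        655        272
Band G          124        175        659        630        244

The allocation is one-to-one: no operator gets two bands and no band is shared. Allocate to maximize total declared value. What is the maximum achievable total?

Optimal: PeakComm→Band F ($889M), ClearBand→Band E ($896M), Pulse→Band C ($655M), NorthTel→Band G ($659M) — total 889+896+655+659 = $3099M.
Max-entry greedy (repeatedly take the single best remaining cell) gives $2716M, worse by 383.
Swapping Pulse↔ClearBand (Pulse→Band E $373M, ClearBand→Band C $251M) loses 927.
Every other assignment is strictly worse.

Maximum total: $3099M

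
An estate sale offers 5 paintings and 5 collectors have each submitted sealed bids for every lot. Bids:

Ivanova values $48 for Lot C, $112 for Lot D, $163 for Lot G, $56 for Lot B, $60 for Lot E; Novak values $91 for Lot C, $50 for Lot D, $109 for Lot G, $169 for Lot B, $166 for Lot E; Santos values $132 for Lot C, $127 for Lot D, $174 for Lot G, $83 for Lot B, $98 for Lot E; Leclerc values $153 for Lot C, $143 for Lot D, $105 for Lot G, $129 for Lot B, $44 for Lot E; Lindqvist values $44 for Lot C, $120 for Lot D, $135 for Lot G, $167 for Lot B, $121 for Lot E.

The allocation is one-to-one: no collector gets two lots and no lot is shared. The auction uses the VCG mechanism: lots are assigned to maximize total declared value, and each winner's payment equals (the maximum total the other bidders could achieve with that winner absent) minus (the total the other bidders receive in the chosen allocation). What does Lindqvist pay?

Lindqvist pays $3.

Efficient allocation: Ivanova→Lot G ($163), Novak→Lot E ($166), Santos→Lot D ($127), Leclerc→Lot C ($153), Lindqvist→Lot B ($167); total welfare W = $776.
Lindqvist receives Lot B at value $167, so the others get W − 167 = $609.
Without Lindqvist: best allocation of the remaining 4 bidders over all 5 lots is Ivanova→Lot G ($163), Novak→Lot B ($169), Santos→Lot D ($127), Leclerc→Lot C ($153), total $612.
VCG payment = (others' best without Lindqvist) − (others' welfare with Lindqvist) = 612 − 609 = $3.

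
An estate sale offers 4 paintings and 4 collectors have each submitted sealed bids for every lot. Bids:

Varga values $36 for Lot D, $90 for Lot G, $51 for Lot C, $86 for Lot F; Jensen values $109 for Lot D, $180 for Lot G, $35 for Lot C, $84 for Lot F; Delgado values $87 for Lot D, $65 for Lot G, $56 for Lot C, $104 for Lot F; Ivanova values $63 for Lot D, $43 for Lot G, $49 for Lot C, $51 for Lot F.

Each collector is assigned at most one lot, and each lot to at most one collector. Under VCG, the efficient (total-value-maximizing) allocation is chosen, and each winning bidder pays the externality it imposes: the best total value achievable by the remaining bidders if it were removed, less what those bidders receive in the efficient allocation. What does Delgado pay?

Efficient allocation: Varga→Lot F ($86), Jensen→Lot G ($180), Delgado→Lot D ($87), Ivanova→Lot C ($49); total welfare W = $402.
Delgado receives Lot D at value $87, so the others get W − 87 = $315.
Without Delgado: best allocation of the remaining 3 bidders over all 4 lots is Varga→Lot F ($86), Jensen→Lot G ($180), Ivanova→Lot D ($63), total $329.
VCG payment = (others' best without Delgado) − (others' welfare with Delgado) = 329 − 315 = $14.

Delgado pays $14.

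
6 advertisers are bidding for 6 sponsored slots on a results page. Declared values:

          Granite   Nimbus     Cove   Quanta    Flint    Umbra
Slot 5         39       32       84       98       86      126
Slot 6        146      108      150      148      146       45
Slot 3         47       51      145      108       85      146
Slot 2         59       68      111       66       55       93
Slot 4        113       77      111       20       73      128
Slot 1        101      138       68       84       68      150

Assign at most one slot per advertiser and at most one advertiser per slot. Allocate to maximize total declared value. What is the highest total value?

Treat this as an assignment problem: match each advertiser to one slot.
Optimal: Granite→Slot 4 ($113), Nimbus→Slot 1 ($138), Cove→Slot 2 ($111), Quanta→Slot 5 ($98), Flint→Slot 6 ($146), Umbra→Slot 3 ($146) — total 113+138+111+98+146+146 = $752.
Column-greedy (each slot in turn goes to its best remaining advertiser) gives $633, worse by 119.
Next-best assignment: Granite→Slot 4, Nimbus→Slot 1, Cove→Slot 2, Quanta→Slot 6, Flint→Slot 5, Umbra→Slot 3 = $742.
Swapping Flint↔Cove (Flint→Slot 2 $55, Cove→Slot 6 $150) loses 52.
Checked against all permutations: $752 is optimal.

Max total: $752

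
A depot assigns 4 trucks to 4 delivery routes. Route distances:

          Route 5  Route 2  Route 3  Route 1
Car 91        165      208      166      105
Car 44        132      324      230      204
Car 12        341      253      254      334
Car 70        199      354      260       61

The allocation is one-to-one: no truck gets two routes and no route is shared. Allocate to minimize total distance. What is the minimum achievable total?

Min total: 612 km

Treat this as an assignment problem: match each truck to one route.
Optimal: Car 91→Route 3 (166 km), Car 44→Route 5 (132 km), Car 12→Route 2 (253 km), Car 70→Route 1 (61 km) — total 166+132+253+61 = 612 km.
Row-greedy (each truck in turn takes its cheapest remaining route) gives 750 km, worse by 138.
Swapping Car 44↔Car 91 (Car 44→Route 3 230 km, Car 91→Route 5 165 km) adds 97.
Every other assignment is strictly worse.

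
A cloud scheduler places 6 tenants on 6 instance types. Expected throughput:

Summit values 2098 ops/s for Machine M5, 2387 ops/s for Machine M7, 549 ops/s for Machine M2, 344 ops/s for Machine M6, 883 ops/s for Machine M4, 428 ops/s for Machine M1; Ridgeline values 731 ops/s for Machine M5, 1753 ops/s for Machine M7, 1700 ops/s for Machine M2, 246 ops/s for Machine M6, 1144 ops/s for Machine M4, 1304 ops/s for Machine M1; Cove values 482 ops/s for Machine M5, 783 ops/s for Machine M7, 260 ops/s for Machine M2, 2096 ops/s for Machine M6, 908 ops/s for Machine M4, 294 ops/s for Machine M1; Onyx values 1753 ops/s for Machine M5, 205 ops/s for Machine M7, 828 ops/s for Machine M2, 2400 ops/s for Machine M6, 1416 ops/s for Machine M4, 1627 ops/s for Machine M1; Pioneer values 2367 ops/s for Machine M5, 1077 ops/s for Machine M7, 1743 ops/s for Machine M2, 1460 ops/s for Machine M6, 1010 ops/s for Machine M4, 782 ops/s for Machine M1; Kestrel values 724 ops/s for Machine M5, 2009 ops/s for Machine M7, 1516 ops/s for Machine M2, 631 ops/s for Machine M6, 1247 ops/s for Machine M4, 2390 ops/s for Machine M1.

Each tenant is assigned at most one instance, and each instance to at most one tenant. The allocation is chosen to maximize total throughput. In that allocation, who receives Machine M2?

This is the linear assignment problem.
Optimal: Summit→Machine M7 (2387 ops/s), Ridgeline→Machine M2 (1700 ops/s), Cove→Machine M6 (2096 ops/s), Onyx→Machine M4 (1416 ops/s), Pioneer→Machine M5 (2367 ops/s), Kestrel→Machine M1 (2390 ops/s) — total 2387+1700+2096+1416+2367+2390 = 12356 ops/s.
Column-greedy (each instance in turn goes to its best remaining tenant) gives 10395 ops/s, worse by 1961.
Ridgeline's own top instance is Machine M7 (1753 ops/s), but forcing Ridgeline→Machine M7 and reassigning the rest optimally gives only 11496 ops/s — worse by 860.

Ridgeline receives Machine M2.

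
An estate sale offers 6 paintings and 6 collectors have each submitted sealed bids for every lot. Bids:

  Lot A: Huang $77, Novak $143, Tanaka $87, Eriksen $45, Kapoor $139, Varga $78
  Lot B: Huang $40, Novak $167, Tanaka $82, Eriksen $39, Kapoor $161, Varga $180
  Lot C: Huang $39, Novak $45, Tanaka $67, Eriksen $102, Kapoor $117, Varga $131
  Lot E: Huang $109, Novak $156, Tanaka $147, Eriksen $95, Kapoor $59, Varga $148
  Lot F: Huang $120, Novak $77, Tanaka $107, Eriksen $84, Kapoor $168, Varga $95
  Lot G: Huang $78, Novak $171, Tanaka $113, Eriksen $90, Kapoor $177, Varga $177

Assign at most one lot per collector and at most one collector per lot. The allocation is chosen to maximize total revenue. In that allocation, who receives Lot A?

Novak receives Lot A.

Optimal: Huang→Lot F ($120), Novak→Lot A ($143), Tanaka→Lot E ($147), Eriksen→Lot C ($102), Kapoor→Lot G ($177), Varga→Lot B ($180) — total 120+143+147+102+177+180 = $869.
Max-entry greedy (repeatedly take the single best remaining cell) gives $822, worse by 47.
Checked against all permutations: $869 is optimal.
Novak's own top lot is Lot G ($171), but forcing Novak→Lot G and reassigning the rest optimally gives only $859 — worse by 10.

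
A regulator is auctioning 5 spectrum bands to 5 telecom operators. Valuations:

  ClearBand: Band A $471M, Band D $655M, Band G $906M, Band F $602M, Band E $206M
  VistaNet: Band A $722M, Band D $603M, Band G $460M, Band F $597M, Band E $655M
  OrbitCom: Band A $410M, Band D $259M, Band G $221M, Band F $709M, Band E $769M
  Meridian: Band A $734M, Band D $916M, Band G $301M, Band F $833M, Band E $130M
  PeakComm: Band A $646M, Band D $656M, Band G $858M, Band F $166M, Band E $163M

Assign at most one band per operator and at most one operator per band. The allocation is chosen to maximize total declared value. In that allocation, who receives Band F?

Meridian receives Band F.

Optimal: ClearBand→Band G ($906M), VistaNet→Band A ($722M), OrbitCom→Band E ($769M), Meridian→Band F ($833M), PeakComm→Band D ($656M) — total 906+722+769+833+656 = $3886M.
Column-greedy (each band in turn goes to its best remaining operator) gives $3660M, worse by 226.
Next-best assignment: ClearBand→Band F, VistaNet→Band A, OrbitCom→Band E, Meridian→Band D, PeakComm→Band G = $3867M.
Meridian's own top band is Band D ($916M), but forcing Meridian→Band D and reassigning the rest optimally gives only $3867M — worse by 19.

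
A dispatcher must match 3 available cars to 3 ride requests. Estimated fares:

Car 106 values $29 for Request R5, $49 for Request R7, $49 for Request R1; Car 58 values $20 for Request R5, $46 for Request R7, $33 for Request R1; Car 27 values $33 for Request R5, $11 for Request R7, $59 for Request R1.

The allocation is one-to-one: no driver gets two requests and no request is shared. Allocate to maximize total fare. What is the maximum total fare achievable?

This is a one-to-one assignment (maximum-weight bipartite matching).
Optimal: Car 106→Request R5 ($29), Car 58→Request R7 ($46), Car 27→Request R1 ($59) — total 29+46+59 = $134.
Max-entry greedy (repeatedly take the single best remaining cell) gives $128, worse by 6.
Next-best assignment: Car 106→Request R7, Car 58→Request R5, Car 27→Request R1 = $128.
Checked against all permutations: $134 is optimal.

Max total: $134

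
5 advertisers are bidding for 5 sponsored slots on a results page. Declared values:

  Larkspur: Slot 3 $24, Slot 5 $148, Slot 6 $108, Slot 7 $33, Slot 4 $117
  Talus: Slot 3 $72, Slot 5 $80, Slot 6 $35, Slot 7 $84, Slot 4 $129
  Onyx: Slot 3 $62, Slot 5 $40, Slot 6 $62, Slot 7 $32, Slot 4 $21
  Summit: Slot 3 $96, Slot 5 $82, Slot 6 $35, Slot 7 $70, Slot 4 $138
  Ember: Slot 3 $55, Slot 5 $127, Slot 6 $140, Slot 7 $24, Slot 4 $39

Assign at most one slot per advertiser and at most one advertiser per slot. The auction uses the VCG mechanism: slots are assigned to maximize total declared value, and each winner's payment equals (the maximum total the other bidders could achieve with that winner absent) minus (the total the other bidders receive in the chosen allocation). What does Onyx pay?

Efficient allocation: Larkspur→Slot 5 ($148), Talus→Slot 7 ($84), Onyx→Slot 3 ($62), Summit→Slot 4 ($138), Ember→Slot 6 ($140); total welfare W = $572.
Onyx receives Slot 3 at value $62, so the others get W − 62 = $510.
Without Onyx: best allocation of the remaining 4 bidders over all 5 slots is Larkspur→Slot 5 ($148), Talus→Slot 4 ($129), Summit→Slot 3 ($96), Ember→Slot 6 ($140), total $513.
VCG payment = (others' best without Onyx) − (others' welfare with Onyx) = 513 − 510 = $3.

Onyx pays $3.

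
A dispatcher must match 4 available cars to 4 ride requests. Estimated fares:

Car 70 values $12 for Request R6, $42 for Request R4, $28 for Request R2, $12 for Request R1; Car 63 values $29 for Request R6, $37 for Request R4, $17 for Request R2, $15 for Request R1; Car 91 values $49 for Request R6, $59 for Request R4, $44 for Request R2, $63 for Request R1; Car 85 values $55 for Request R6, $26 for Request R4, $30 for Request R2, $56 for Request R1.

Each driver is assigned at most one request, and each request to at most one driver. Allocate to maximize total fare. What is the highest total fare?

Maximum total: $183

This is a one-to-one assignment (maximum-weight bipartite matching).
Optimal: Car 70→Request R2 ($28), Car 63→Request R4 ($37), Car 91→Request R1 ($63), Car 85→Request R6 ($55) — total 28+37+63+55 = $183.
Row-greedy (each driver in turn takes its best remaining request) gives $164, worse by 19.
Next-best assignment: Car 70→Request R4, Car 63→Request R2, Car 91→Request R1, Car 85→Request R6 = $177.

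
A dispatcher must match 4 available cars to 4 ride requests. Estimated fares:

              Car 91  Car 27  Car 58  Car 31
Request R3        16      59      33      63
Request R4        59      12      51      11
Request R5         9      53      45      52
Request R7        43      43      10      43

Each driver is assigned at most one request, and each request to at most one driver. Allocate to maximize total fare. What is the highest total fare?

Max total: $210

Optimal: Car 91→Request R4 ($59), Car 27→Request R7 ($43), Car 58→Request R5 ($45), Car 31→Request R3 ($63) — total 59+43+45+63 = $210.
Column-greedy (each request in turn goes to its best remaining driver) gives $185, worse by 25.
Swapping Car 27↔Car 31 (Car 27→Request R3 $59, Car 31→Request R7 $43) loses 4.
Checked against all permutations: $210 is optimal.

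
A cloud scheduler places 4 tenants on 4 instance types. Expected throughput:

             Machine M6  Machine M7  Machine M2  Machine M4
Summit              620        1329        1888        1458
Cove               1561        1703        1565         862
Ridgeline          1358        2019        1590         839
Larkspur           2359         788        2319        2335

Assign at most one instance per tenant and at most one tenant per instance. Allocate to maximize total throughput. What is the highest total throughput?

This is the linear assignment problem.
Optimal: Summit→Machine M2 (1888 ops/s), Cove→Machine M6 (1561 ops/s), Ridgeline→Machine M7 (2019 ops/s), Larkspur→Machine M4 (2335 ops/s) — total 1888+1561+2019+2335 = 7803 ops/s.

Max total: 7803 ops/s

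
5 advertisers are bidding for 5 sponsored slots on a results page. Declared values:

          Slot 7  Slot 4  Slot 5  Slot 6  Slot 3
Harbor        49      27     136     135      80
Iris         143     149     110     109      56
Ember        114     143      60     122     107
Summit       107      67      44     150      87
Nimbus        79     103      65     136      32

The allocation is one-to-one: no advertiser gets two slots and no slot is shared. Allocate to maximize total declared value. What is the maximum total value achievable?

Max total: $645

Treat this as an assignment problem: match each advertiser to one slot.
Optimal: Harbor→Slot 5 ($136), Iris→Slot 7 ($143), Ember→Slot 4 ($143), Summit→Slot 3 ($87), Nimbus→Slot 6 ($136) — total 136+143+143+87+136 = $645.
Max-entry greedy (repeatedly take the single best remaining cell) gives $581, worse by 64.
Next-best assignment: Harbor→Slot 5, Iris→Slot 7, Ember→Slot 3, Summit→Slot 6, Nimbus→Slot 4 = $639.
Every other assignment is strictly worse.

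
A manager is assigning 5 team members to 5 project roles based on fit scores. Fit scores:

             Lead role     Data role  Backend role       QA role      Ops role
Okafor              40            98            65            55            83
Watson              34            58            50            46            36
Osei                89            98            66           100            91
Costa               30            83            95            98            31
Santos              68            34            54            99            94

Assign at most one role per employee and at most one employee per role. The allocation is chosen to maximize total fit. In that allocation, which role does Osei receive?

Osei receives Lead role.

Optimal: Okafor→Data role (98 pts), Watson→Backend role (50 pts), Osei→Lead role (89 pts), Costa→QA role (98 pts), Santos→Ops role (94 pts) — total 98+50+89+98+94 = 429 pts.
Column-greedy (each role in turn goes to its best remaining employee) gives 417 pts, worse by 12.
Next-best assignment: Okafor→Ops role, Watson→Data role, Osei→Lead role, Costa→Backend role, Santos→QA role = 424 pts.
Osei's own top role is QA role (100 pts), but forcing Osei→QA role and reassigning the rest optimally gives only 421 pts — worse by 8.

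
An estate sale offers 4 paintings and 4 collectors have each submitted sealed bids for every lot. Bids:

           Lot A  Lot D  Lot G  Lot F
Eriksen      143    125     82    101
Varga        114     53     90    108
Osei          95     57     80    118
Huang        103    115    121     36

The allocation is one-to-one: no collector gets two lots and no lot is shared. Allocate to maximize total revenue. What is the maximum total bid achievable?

Optimal: Eriksen→Lot D ($125), Varga→Lot A ($114), Osei→Lot F ($118), Huang→Lot G ($121) — total 125+114+118+121 = $478.
Max-entry greedy (repeatedly take the single best remaining cell) gives $435, worse by 43.
Next-best assignment: Eriksen→Lot A, Varga→Lot G, Osei→Lot F, Huang→Lot D = $466.
Swapping Varga↔Huang (Varga→Lot G $90, Huang→Lot A $103) loses 42.
No other one-to-one assignment exceeds $478.

Max total: $478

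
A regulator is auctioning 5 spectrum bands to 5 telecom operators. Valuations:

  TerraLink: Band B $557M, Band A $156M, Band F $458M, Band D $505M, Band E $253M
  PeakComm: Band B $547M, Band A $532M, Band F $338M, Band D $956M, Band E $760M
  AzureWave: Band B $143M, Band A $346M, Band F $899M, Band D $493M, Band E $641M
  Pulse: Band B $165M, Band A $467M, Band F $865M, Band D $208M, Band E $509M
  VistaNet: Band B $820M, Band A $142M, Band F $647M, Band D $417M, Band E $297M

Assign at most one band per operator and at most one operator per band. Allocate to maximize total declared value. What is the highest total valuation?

This is the linear assignment problem.
Optimal: TerraLink→Band D ($505M), PeakComm→Band E ($760M), AzureWave→Band F ($899M), Pulse→Band A ($467M), VistaNet→Band B ($820M) — total 505+760+899+467+820 = $3451M.
Next-best assignment: TerraLink→Band A, PeakComm→Band D, AzureWave→Band E, Pulse→Band F, VistaNet→Band B = $3438M.
No other one-to-one assignment exceeds $3451M.

Max total: $3451M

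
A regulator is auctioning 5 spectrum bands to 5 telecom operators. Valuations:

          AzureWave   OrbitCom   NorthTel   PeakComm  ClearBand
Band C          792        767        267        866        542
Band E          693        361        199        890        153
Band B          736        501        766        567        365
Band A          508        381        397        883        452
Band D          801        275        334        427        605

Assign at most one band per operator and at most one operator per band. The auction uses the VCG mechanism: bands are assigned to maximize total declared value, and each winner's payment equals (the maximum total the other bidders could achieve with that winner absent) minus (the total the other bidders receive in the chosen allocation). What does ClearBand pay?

Efficient allocation: AzureWave→Band E ($693M), OrbitCom→Band C ($767M), NorthTel→Band B ($766M), PeakComm→Band A ($883M), ClearBand→Band D ($605M); total welfare W = $3714M.
ClearBand receives Band D at value $605M, so the others get W − 605 = $3109M.
Without ClearBand: best allocation of the remaining 4 bidders over all 5 bands is AzureWave→Band D ($801M), OrbitCom→Band C ($767M), NorthTel→Band B ($766M), PeakComm→Band E ($890M), total $3224M.
VCG payment = (others' best without ClearBand) − (others' welfare with ClearBand) = 3224 − 3109 = $115M.

ClearBand pays $115M.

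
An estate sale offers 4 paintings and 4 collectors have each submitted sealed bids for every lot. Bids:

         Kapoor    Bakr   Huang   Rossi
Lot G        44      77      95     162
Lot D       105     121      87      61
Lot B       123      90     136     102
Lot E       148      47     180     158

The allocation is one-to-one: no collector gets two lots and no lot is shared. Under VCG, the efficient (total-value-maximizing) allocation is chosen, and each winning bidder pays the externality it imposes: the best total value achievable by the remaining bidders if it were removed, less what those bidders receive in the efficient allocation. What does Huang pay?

Efficient allocation: Kapoor→Lot B ($123), Bakr→Lot D ($121), Huang→Lot E ($180), Rossi→Lot G ($162); total welfare W = $586.
Huang receives Lot E at value $180, so the others get W − 180 = $406.
Without Huang: best allocation of the remaining 3 bidders over all 4 lots is Kapoor→Lot E ($148), Bakr→Lot D ($121), Rossi→Lot G ($162), total $431.
VCG payment = (others' best without Huang) − (others' welfare with Huang) = 431 − 406 = $25.

Huang pays $25.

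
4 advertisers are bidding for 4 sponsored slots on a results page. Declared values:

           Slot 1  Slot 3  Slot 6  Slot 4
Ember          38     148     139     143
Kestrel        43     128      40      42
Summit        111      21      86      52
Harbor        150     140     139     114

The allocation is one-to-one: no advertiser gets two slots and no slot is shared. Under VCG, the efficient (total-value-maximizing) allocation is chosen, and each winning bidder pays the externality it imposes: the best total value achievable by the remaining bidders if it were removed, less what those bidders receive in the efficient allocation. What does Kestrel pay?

Kestrel pays $5.

Efficient allocation: Ember→Slot 4 ($143), Kestrel→Slot 3 ($128), Summit→Slot 1 ($111), Harbor→Slot 6 ($139); total welfare W = $521.
Kestrel receives Slot 3 at value $128, so the others get W − 128 = $393.
Without Kestrel: best allocation of the remaining 3 bidders over all 4 slots is Ember→Slot 3 ($148), Summit→Slot 1 ($111), Harbor→Slot 6 ($139), total $398.
VCG payment = (others' best without Kestrel) − (others' welfare with Kestrel) = 398 − 393 = $5.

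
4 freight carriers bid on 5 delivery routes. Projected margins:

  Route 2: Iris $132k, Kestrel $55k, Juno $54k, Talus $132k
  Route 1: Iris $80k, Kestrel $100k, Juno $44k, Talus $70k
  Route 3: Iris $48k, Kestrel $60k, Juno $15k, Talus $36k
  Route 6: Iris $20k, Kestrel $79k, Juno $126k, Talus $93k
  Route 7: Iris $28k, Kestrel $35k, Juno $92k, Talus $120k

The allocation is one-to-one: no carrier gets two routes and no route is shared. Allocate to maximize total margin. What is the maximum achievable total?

Treat this as an assignment problem: match each carrier to one route.
Optimal: Iris→Route 2 ($132k), Kestrel→Route 1 ($100k), Juno→Route 6 ($126k), Talus→Route 7 ($120k) — total 132+100+126+120 = $478k.
Column-greedy (each route in turn goes to its best remaining carrier) gives $394k, worse by 84.
Next-best assignment: Iris→Route 2, Kestrel→Route 3, Juno→Route 6, Talus→Route 7 = $438k.
Swapping Iris↔Talus (Iris→Route 7 $28k, Talus→Route 2 $132k) loses 92.

Max total: $478k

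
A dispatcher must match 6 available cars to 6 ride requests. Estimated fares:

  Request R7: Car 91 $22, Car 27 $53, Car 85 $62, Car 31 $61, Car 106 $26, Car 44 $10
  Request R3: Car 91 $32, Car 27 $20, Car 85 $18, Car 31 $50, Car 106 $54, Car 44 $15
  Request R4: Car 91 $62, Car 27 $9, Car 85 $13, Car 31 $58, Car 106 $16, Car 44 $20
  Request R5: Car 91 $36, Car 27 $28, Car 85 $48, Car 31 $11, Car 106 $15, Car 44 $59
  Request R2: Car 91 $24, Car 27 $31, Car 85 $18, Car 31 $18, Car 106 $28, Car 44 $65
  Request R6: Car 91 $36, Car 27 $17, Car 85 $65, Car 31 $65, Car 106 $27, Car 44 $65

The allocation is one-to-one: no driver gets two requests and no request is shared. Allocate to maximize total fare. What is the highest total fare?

Max total: $347

Optimal: Car 91→Request R4 ($62), Car 27→Request R7 ($53), Car 85→Request R5 ($48), Car 31→Request R6 ($65), Car 106→Request R3 ($54), Car 44→Request R2 ($65) — total 62+53+48+65+54+65 = $347.
Column-greedy (each request in turn goes to its best remaining driver) gives $333, worse by 14.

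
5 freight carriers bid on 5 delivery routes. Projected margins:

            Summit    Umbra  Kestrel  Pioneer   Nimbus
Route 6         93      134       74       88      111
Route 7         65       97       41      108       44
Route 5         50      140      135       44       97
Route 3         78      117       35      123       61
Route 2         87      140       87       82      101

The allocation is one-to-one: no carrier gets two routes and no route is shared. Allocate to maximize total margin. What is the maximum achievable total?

This is the linear assignment problem.
Optimal: Summit→Route 7 ($65k), Umbra→Route 2 ($140k), Kestrel→Route 5 ($135k), Pioneer→Route 3 ($123k), Nimbus→Route 6 ($111k) — total 65+140+135+123+111 = $574k.
Row-greedy (each carrier in turn takes its best remaining route) gives $487k, worse by 87.
Next-best assignment: Summit→Route 3, Umbra→Route 2, Kestrel→Route 5, Pioneer→Route 7, Nimbus→Route 6 = $572k.
Every other assignment is strictly worse.

Maximum total: $574k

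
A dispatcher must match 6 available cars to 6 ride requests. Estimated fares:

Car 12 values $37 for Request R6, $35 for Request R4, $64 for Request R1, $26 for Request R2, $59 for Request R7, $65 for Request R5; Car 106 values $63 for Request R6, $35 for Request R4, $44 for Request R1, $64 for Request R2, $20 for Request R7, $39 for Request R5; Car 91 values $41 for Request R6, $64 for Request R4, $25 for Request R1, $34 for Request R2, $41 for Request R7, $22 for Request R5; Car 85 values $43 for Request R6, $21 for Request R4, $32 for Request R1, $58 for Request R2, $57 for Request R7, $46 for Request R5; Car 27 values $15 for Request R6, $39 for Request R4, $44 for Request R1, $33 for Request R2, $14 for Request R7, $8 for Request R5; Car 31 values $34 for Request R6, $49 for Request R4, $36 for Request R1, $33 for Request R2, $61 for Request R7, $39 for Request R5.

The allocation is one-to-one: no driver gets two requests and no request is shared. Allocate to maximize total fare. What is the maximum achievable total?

Maximum total: $355

Optimal: Car 12→Request R5 ($65), Car 106→Request R6 ($63), Car 91→Request R4 ($64), Car 85→Request R2 ($58), Car 27→Request R1 ($44), Car 31→Request R7 ($61) — total 65+63+64+58+44+61 = $355.
Column-greedy (each request in turn goes to its best remaining driver) gives $318, worse by 37.
Next-best assignment: Car 12→Request R5, Car 106→Request R2, Car 91→Request R4, Car 85→Request R6, Car 27→Request R1, Car 31→Request R7 = $341.
Swapping Car 12↔Car 91 (Car 12→Request R4 $35, Car 91→Request R5 $22) loses 72.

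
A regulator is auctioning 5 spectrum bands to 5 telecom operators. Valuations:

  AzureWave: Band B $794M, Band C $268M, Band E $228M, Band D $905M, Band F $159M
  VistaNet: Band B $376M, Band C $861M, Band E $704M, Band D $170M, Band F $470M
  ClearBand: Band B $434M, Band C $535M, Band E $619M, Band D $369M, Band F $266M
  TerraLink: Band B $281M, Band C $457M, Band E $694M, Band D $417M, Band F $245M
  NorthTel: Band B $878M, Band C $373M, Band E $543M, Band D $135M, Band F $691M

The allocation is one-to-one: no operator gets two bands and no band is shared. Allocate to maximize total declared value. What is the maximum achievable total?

Optimal: AzureWave→Band D ($905M), VistaNet→Band C ($861M), ClearBand→Band F ($266M), TerraLink→Band E ($694M), NorthTel→Band B ($878M) — total 905+861+266+694+878 = $3604M.
Row-greedy (each operator in turn takes its best remaining band) gives $3357M, worse by 247.

Max total: $3604M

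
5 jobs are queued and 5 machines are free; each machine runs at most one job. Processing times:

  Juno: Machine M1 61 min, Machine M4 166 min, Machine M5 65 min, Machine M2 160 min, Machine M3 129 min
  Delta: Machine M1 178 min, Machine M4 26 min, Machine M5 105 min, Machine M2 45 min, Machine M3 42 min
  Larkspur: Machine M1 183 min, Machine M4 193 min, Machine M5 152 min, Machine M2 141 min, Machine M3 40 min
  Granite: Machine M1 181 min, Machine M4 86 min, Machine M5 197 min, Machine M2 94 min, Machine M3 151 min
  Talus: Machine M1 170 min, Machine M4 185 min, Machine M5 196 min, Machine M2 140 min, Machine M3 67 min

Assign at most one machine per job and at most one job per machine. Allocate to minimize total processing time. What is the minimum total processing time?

Min total: 395 min

This is a one-to-one assignment (minimum-cost bipartite matching).
Optimal: Juno→Machine M5 (65 min), Delta→Machine M4 (26 min), Larkspur→Machine M3 (40 min), Granite→Machine M2 (94 min), Talus→Machine M1 (170 min) — total 65+26+40+94+170 = 395 min.
Column-greedy (each machine in turn goes to its cheapest remaining job) gives 400 min, worse by 5.
Next-best assignment: Juno→Machine M1, Delta→Machine M4, Larkspur→Machine M5, Granite→Machine M2, Talus→Machine M3 = 400 min.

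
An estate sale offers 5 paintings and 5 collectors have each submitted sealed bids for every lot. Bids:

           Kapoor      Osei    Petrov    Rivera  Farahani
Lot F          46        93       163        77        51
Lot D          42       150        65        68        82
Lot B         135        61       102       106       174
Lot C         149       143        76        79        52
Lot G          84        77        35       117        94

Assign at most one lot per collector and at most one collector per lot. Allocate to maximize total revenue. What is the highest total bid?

This is the linear assignment problem.
Optimal: Kapoor→Lot C ($149), Osei→Lot D ($150), Petrov→Lot F ($163), Rivera→Lot G ($117), Farahani→Lot B ($174) — total 149+150+163+117+174 = $753.
Swapping Petrov↔Farahani (Petrov→Lot B $102, Farahani→Lot F $51) loses 184.
Every other assignment is strictly worse.

Max total: $753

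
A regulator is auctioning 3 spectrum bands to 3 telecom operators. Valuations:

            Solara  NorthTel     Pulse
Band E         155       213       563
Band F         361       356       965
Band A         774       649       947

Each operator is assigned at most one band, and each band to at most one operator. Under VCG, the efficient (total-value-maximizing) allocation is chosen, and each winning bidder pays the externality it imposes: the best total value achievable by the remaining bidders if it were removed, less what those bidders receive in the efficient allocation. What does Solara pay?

Efficient allocation: Solara→Band A ($774M), NorthTel→Band E ($213M), Pulse→Band F ($965M); total welfare W = $1952M.
Solara receives Band A at value $774M, so the others get W − 774 = $1178M.
Without Solara: best allocation of the remaining 2 bidders over all 3 bands is NorthTel→Band A ($649M), Pulse→Band F ($965M), total $1614M.
VCG payment = (others' best without Solara) − (others' welfare with Solara) = 1614 − 1178 = $436M.

Solara pays $436M.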